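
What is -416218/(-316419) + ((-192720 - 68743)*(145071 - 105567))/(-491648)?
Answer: 204277754348297/9722923032 ≈ 21010.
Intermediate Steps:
-416218/(-316419) + ((-192720 - 68743)*(145071 - 105567))/(-491648) = -416218*(-1/316419) - 261463*39504*(-1/491648) = 416218/316419 - 10328834352*(-1/491648) = 416218/316419 + 645552147/30728 = 204277754348297/9722923032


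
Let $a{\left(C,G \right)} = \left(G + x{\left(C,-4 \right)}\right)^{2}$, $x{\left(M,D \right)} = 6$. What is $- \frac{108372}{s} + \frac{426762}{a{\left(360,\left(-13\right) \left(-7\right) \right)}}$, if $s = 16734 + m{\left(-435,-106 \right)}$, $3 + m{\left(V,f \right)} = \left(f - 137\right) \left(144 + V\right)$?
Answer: $\frac{3024842015}{68563383} \approx 44.117$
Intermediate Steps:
$m{\left(V,f \right)} = -3 + \left(-137 + f\right) \left(144 + V\right)$ ($m{\left(V,f \right)} = -3 + \left(f - 137\right) \left(144 + V\right) = -3 + \left(-137 + f\right) \left(144 + V\right)$)
$a{\left(C,G \right)} = \left(6 + G\right)^{2}$ ($a{\left(C,G \right)} = \left(G + 6\right)^{2} = \left(6 + G\right)^{2}$)
$s = 87444$ ($s = 16734 - -70710 = 16734 + \left(-19731 + 59595 - 15264 + 46110\right) = 16734 + 70710 = 87444$)
$- \frac{108372}{s} + \frac{426762}{a{\left(360,\left(-13\right) \left(-7\right) \right)}} = - \frac{108372}{87444} + \frac{426762}{\left(6 - -91\right)^{2}} = \left(-108372\right) \frac{1}{87444} + \frac{426762}{\left(6 + 91\right)^{2}} = - \frac{9031}{7287} + \frac{426762}{97^{2}} = - \frac{9031}{7287} + \frac{426762}{9409} = \frac{3024842015}{68563383}$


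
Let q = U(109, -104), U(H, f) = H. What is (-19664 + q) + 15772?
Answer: -3783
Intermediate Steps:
q = 109
(-19664 + q) + 15772 = (-19664 + 109) + 15772 = -19555 + 15772 = -3783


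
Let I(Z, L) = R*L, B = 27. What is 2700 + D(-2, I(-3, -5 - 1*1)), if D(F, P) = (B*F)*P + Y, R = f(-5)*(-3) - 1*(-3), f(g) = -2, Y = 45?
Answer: 5661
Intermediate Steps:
R = 9 (R = -2*(-3) - 1*(-3) = 6 + 3 = 9)
I(Z, L) = 9*L
D(F, P) = 45 + 27*F*P (D(F, P) = (27*F)*P + 45 = 27*F*P + 45 = 45 + 27*F*P)
2700 + D(-2, I(-3, -5 - 1*1)) = 2700 + (45 + 27*(-2)*(9*(-5 - 1*1))) = 2700 + (45 + 27*(-2)*(9*(-5 - 1))) = 2700 + (45 + 27*(-2)*(9*(-6))) = 2700 + (45 + 27*(-2)*(-54)) = 2700 + (45 + 2916) = 2700 + 2961 = 5661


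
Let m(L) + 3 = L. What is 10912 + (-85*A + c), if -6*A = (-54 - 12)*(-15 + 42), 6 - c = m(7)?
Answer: -14331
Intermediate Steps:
m(L) = -3 + L
c = 2 (c = 6 - (-3 + 7) = 6 - 1*4 = 6 - 4 = 2)
A = 297 (A = -(-54 - 12)*(-15 + 42)/6 = -(-11)*27 = -⅙*(-1782) = 297)
10912 + (-85*A + c) = 10912 + (-85*297 + 2) = 10912 + (-25245 + 2) = 10912 - 25243 = -14331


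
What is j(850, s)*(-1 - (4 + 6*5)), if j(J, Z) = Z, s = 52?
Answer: -1820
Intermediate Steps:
j(850, s)*(-1 - (4 + 6*5)) = 52*(-1 - (4 + 6*5)) = 52*(-1 - (4 + 30)) = 52*(-1 - 1*34) = 52*(-1 - 34) = 52*(-35) = -1820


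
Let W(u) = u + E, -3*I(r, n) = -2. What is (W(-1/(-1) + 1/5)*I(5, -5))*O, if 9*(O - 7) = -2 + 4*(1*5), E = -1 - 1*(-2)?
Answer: 66/5 ≈ 13.200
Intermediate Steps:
I(r, n) = ⅔ (I(r, n) = -⅓*(-2) = ⅔)
E = 1 (E = -1 + 2 = 1)
O = 9 (O = 7 + (-2 + 4*(1*5))/9 = 7 + (-2 + 4*5)/9 = 7 + (-2 + 20)/9 = 7 + (⅑)*18 = 7 + 2 = 9)
W(u) = 1 + u (W(u) = u + 1 = 1 + u)
(W(-1/(-1) + 1/5)*I(5, -5))*O = ((1 + (-1/(-1) + 1/5))*(⅔))*9 = ((1 + (-1*(-1) + 1*(⅕)))*(⅔))*9 = ((1 + (1 + ⅕))*(⅔))*9 = ((1 + 6/5)*(⅔))*9 = ((11/5)*(⅔))*9 = (22/15)*9 = 66/5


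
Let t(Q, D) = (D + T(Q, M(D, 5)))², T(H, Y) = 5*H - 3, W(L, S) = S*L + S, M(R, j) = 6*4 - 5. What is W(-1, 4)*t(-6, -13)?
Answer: 0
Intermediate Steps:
M(R, j) = 19 (M(R, j) = 24 - 5 = 19)
W(L, S) = S + L*S (W(L, S) = L*S + S = S + L*S)
T(H, Y) = -3 + 5*H
t(Q, D) = (-3 + D + 5*Q)² (t(Q, D) = (D + (-3 + 5*Q))² = (-3 + D + 5*Q)²)
W(-1, 4)*t(-6, -13) = (4*(1 - 1))*(-3 - 13 + 5*(-6))² = (4*0)*(-3 - 13 - 30)² = 0*(-46)² = 0*2116 = 0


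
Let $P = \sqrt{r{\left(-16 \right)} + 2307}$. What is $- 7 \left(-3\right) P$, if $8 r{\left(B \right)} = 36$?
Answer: $\frac{21 \sqrt{9246}}{2} \approx 1009.6$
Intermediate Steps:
$r{\left(B \right)} = \frac{9}{2}$ ($r{\left(B \right)} = \frac{1}{8} \cdot 36 = \frac{9}{2}$)
$P = \frac{\sqrt{9246}}{2}$ ($P = \sqrt{\frac{9}{2} + 2307} = \sqrt{\frac{4623}{2}} = \frac{\sqrt{9246}}{2} \approx 48.078$)
$- 7 \left(-3\right) P = - 7 \left(-3\right) \frac{\sqrt{9246}}{2} = \left(-1\right) \left(-21\right) \frac{\sqrt{9246}}{2} = 21 \frac{\sqrt{9246}}{2} = \frac{21 \sqrt{9246}}{2}$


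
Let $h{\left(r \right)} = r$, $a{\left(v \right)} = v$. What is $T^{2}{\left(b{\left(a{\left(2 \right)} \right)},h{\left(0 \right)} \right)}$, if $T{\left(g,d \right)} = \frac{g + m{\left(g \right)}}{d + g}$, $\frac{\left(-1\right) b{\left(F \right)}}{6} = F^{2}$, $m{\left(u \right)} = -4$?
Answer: $\frac{49}{36} \approx 1.3611$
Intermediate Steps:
$b{\left(F \right)} = - 6 F^{2}$
$T{\left(g,d \right)} = \frac{-4 + g}{d + g}$ ($T{\left(g,d \right)} = \frac{g - 4}{d + g} = \frac{-4 + g}{d + g}$)
$T^{2}{\left(b{\left(a{\left(2 \right)} \right)},h{\left(0 \right)} \right)} = \left(\frac{-4 - 6 \cdot 2^{2}}{0 - 6 \cdot 2^{2}}\right)^{2} = \left(\frac{-4 - 24}{0 - 24}\right)^{2} = \left(\frac{1}{-24} \left(-28\right)\right)^{2} = \left(\left(- \frac{1}{24}\right) \left(-28\right)\right)^{2} = \left(\frac{7}{6}\right)^{2} = \frac{49}{36}$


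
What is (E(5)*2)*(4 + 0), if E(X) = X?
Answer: 40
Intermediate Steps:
(E(5)*2)*(4 + 0) = (5*2)*(4 + 0) = 10*4 = 40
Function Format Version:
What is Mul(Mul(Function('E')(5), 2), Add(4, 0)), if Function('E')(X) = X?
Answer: 40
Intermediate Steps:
Mul(Mul(Function('E')(5), 2), Add(4, 0)) = Mul(Mul(5, 2), Add(4, 0)) = Mul(10, 4) = 40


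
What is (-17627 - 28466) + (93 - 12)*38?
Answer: -43015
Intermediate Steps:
(-17627 - 28466) + (93 - 12)*38 = -46093 + 81*38 = -46093 + 3078 = -43015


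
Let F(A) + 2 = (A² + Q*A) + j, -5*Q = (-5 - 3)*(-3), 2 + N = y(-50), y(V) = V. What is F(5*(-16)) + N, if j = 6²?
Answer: 6766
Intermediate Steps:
N = -52 (N = -2 - 50 = -52)
Q = -24/5 (Q = -(-5 - 3)*(-3)/5 = -(-8)*(-3)/5 = -⅕*24 = -24/5 ≈ -4.8000)
j = 36
F(A) = 34 + A² - 24*A/5 (F(A) = -2 + ((A² - 24*A/5) + 36) = -2 + (36 + A² - 24*A/5) = 34 + A² - 24*A/5)
F(5*(-16)) + N = (34 + (5*(-16))² - 24*(-16)) - 52 = (34 + (-80)² - 24/5*(-80)) - 52 = (34 + 6400 + 384) - 52 = 6818 - 52 = 6766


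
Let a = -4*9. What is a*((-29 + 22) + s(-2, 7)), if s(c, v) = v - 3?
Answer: 108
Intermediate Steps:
s(c, v) = -3 + v
a = -36
a*((-29 + 22) + s(-2, 7)) = -36*((-29 + 22) + (-3 + 7)) = -36*(-7 + 4) = -36*(-3) = 108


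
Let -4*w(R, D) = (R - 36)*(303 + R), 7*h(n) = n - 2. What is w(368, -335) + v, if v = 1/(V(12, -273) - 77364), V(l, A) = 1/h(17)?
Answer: -64629108944/1160453 ≈ -55693.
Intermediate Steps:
h(n) = -2/7 + n/7 (h(n) = (n - 2)/7 = (-2 + n)/7 = -2/7 + n/7)
w(R, D) = -(-36 + R)*(303 + R)/4 (w(R, D) = -(R - 36)*(303 + R)/4 = -(-36 + R)*(303 + R)/4)
V(l, A) = 7/15 (V(l, A) = 1/(-2/7 + (⅐)*17) = 1/(-2/7 + 17/7) = 1/(15/7) = 7/15)
v = -15/1160453 (v = 1/(7/15 - 77364) = 1/(-1160453/15) = -15/1160453 ≈ -1.2926e-5)
w(368, -335) + v = (2727 - 267/4*368 - ¼*368²) - 15/1160453 = (2727 - 24564 - ¼*135424) - 15/1160453 = (2727 - 24564 - 33856) - 15/1160453 = -55693 - 15/1160453 = -64629108944/1160453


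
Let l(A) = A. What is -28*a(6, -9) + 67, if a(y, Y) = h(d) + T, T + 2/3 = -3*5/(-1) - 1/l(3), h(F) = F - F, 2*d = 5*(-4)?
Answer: -325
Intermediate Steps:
d = -10 (d = (5*(-4))/2 = (1/2)*(-20) = -10)
h(F) = 0
T = 14 (T = -2/3 + (-3*5/(-1) - 1/3) = -2/3 + (-15*(-1) - 1*1/3) = -2/3 + (15 - 1/3) = -2/3 + 44/3 = 14)
a(y, Y) = 14 (a(y, Y) = 0 + 14 = 14)
-28*a(6, -9) + 67 = -28*14 + 67 = -392 + 67 = -325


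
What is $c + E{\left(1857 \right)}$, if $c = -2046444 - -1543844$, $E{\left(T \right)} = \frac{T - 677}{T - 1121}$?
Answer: $- \frac{92478105}{184} \approx -5.026 \cdot 10^{5}$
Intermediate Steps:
$E{\left(T \right)} = \frac{-677 + T}{-1121 + T}$
$c = -502600$ ($c = -2046444 + 1543844 = -502600$)
$c + E{\left(1857 \right)} = -502600 + \frac{-677 + 1857}{-1121 + 1857} = -502600 + \frac{1}{736} \cdot 1180 = -502600 + \frac{295}{184} = - \frac{92478105}{184}$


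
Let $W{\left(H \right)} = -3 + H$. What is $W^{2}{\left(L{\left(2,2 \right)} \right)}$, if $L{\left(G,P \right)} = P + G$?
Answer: $1$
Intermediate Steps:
$L{\left(G,P \right)} = G + P$
$W^{2}{\left(L{\left(2,2 \right)} \right)} = \left(-3 + \left(2 + 2\right)\right)^{2} = \left(-3 + 4\right)^{2} = 1^{2} = 1$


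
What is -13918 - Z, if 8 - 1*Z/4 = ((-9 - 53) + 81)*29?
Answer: -11746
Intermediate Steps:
Z = -2172 (Z = 32 - 4*((-9 - 53) + 81)*29 = 32 - 4*(-62 + 81)*29 = 32 - 76*29 = 32 - 4*551 = 32 - 2204 = -2172)
-13918 - Z = -13918 - 1*(-2172) = -13918 + 2172 = -11746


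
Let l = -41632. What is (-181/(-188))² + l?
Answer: -1471408647/35344 ≈ -41631.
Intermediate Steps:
(-181/(-188))² + l = (-181/(-188))² - 41632 = (-181*(-1/188))² - 41632 = (181/188)² - 41632 = 32761/35344 - 41632 = -1471408647/35344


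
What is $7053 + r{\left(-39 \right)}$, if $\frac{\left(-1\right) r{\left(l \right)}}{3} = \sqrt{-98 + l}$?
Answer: $7053 - 3 i \sqrt{137} \approx 7053.0 - 35.114 i$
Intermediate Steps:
$r{\left(l \right)} = - 3 \sqrt{-98 + l}$
$7053 + r{\left(-39 \right)} = 7053 - 3 \sqrt{-98 - 39} = 7053 - 3 \sqrt{-137} = 7053 - 3 i \sqrt{137}$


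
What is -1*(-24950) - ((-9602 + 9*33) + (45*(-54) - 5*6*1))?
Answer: 36715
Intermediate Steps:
-1*(-24950) - ((-9602 + 9*33) + (45*(-54) - 5*6*1)) = 24950 - ((-9602 + 297) + (-2430 - 30*1)) = 24950 - (-9305 + (-2430 - 30)) = 24950 - (-9305 - 2460) = 24950 - 1*(-11765) = 24950 + 11765 = 36715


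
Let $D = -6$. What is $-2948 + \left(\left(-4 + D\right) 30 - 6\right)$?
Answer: $-3254$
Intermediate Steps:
$-2948 + \left(\left(-4 + D\right) 30 - 6\right) = -2948 + \left(\left(-4 - 6\right) 30 - 6\right) = -2948 - 306 = -3254$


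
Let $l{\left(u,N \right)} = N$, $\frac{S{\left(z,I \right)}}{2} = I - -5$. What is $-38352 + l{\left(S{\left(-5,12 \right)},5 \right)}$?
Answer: $-38347$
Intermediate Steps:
$S{\left(z,I \right)} = 10 + 2 I$ ($S{\left(z,I \right)} = 2 \left(I - -5\right) = 2 \left(I + 5\right) = 2 \left(5 + I\right) = 10 + 2 I$)
$-38352 + l{\left(S{\left(-5,12 \right)},5 \right)} = -38352 + 5 = -38347$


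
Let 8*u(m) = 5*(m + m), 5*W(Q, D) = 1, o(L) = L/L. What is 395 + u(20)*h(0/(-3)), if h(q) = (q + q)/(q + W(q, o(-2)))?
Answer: 395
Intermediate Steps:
o(L) = 1
W(Q, D) = ⅕ (W(Q, D) = (⅕)*1 = ⅕)
u(m) = 5*m/4 (u(m) = (5*(m + m))/8 = (5*(2*m))/8 = (10*m)/8 = 5*m/4)
h(q) = 2*q/(⅕ + q) (h(q) = (q + q)/(q + ⅕) = (2*q)/(⅕ + q) = 2*q/(⅕ + q))
395 + u(20)*h(0/(-3)) = 395 + ((5/4)*20)*(10*(0/(-3))/(1 + 5*(0/(-3)))) = 395 + 25*(10*(0*(-⅓))/(1 + 5*(0*(-⅓)))) = 395 + 25*(10*0/(1 + 5*0)) = 395 + 25*(10*0/(1 + 0)) = 395 + 25*(10*0/1) = 395 + 25*(10*0*1) = 395 + 25*0 = 395 + 0 = 395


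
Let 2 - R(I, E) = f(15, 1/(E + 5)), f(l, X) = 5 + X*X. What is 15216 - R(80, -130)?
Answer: 237796876/15625 ≈ 15219.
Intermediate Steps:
f(l, X) = 5 + X²
R(I, E) = -3 - 1/(5 + E)² (R(I, E) = 2 - (5 + (1/(E + 5))²) = 2 - (5 + (1/(5 + E))²) = 2 - (5 + (5 + E)⁻²) = 2 + (-5 - 1/(5 + E)²) = -3 - 1/(5 + E)²)
15216 - R(80, -130) = 15216 - (-3 - 1/(5 - 130)²) = 15216 - (-3 - 1/(-125)²) = 15216 - (-3 - 1*1/15625) = 15216 - (-3 - 1/15625) = 15216 - 1*(-46876/15625) = 15216 + 46876/15625 = 237796876/15625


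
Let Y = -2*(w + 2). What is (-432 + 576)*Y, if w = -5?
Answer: 864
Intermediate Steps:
Y = 6 (Y = -2*(-5 + 2) = -2*(-3) = 6)
(-432 + 576)*Y = (-432 + 576)*6 = 144*6 = 864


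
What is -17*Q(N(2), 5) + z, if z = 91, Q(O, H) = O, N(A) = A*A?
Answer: 23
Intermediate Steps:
N(A) = A²
-17*Q(N(2), 5) + z = -17*2² + 91 = -17*4 + 91 = -68 + 91 = 23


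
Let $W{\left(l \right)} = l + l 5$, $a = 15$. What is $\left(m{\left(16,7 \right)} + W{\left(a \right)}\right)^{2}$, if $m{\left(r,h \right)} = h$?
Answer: $9409$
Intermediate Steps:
$W{\left(l \right)} = 6 l$ ($W{\left(l \right)} = l + 5 l = 6 l$)
$\left(m{\left(16,7 \right)} + W{\left(a \right)}\right)^{2} = \left(7 + 6 \cdot 15\right)^{2} = \left(7 + 90\right)^{2} = 97^{2} = 9409$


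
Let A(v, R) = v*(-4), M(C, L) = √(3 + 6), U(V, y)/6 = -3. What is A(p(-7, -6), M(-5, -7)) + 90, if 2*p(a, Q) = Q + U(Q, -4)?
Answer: 138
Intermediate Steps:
U(V, y) = -18 (U(V, y) = 6*(-3) = -18)
M(C, L) = 3 (M(C, L) = √9 = 3)
p(a, Q) = -9 + Q/2 (p(a, Q) = (Q - 18)/2 = (-18 + Q)/2 = -9 + Q/2)
A(v, R) = -4*v
A(p(-7, -6), M(-5, -7)) + 90 = -4*(-9 + (½)*(-6)) + 90 = -4*(-9 - 3) + 90 = -4*(-12) + 90 = 48 + 90 = 138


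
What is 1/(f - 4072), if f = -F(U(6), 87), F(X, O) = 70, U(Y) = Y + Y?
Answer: -1/4142 ≈ -0.00024143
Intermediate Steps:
U(Y) = 2*Y
f = -70 (f = -1*70 = -70)
1/(f - 4072) = 1/(-70 - 4072) = 1/(-4142) = -1/4142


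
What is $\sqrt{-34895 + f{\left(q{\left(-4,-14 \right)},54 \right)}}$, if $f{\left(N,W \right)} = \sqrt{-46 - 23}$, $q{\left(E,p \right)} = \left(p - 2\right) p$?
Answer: $\sqrt{-34895 + i \sqrt{69}} \approx 0.022 + 186.8 i$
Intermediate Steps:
$q{\left(E,p \right)} = p \left(-2 + p\right)$ ($q{\left(E,p \right)} = \left(-2 + p\right) p = p \left(-2 + p\right)$)
$f{\left(N,W \right)} = i \sqrt{69}$ ($f{\left(N,W \right)} = \sqrt{-69} = i \sqrt{69}$)
$\sqrt{-34895 + f{\left(q{\left(-4,-14 \right)},54 \right)}} = \sqrt{-34895 + i \sqrt{69}}$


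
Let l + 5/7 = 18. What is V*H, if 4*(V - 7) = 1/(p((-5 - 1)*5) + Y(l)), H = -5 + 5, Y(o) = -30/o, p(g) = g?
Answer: 0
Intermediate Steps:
l = 121/7 (l = -5/7 + 18 = 121/7 ≈ 17.286)
H = 0
V = 107399/15360 (V = 7 + 1/(4*((-5 - 1)*5 - 30/121/7)) = 7 + 1/(4*(-6*5 - 30*7/121)) = 7 + 1/(4*(-30 - 210/121)) = 7 + 1/(4*(-3840/121)) = 7 + (¼)*(-121/3840) = 7 - 121/15360 = 107399/15360 ≈ 6.9921)
V*H = (107399/15360)*0 = 0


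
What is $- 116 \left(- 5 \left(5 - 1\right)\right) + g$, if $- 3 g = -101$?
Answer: $\frac{7061}{3} \approx 2353.7$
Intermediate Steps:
$g = \frac{101}{3}$ ($g = \left(- \frac{1}{3}\right) \left(-101\right) = \frac{101}{3} \approx 33.667$)
$- 116 \left(- 5 \left(5 - 1\right)\right) + g = - 116 \left(- 5 \left(5 - 1\right)\right) + \frac{101}{3} = - 116 \left(\left(-5\right) 4\right) + \frac{101}{3} = \left(-116\right) \left(-20\right) + \frac{101}{3} = 2320 + \frac{101}{3} = \frac{7061}{3}$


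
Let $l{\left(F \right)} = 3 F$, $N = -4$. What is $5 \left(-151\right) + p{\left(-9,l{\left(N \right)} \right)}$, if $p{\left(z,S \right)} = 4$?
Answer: $-751$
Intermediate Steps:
$5 \left(-151\right) + p{\left(-9,l{\left(N \right)} \right)} = 5 \left(-151\right) + 4 = -755 + 4 = -751$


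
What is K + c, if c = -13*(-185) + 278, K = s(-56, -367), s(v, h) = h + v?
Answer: 2260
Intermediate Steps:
K = -423 (K = -367 - 56 = -423)
c = 2683 (c = 2405 + 278 = 2683)
K + c = -423 + 2683 = 2260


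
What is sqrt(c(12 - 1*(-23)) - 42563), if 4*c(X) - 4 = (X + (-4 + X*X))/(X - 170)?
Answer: 2*I*sqrt(21548190)/45 ≈ 206.31*I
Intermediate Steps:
c(X) = 1 + (-4 + X + X**2)/(4*(-170 + X)) (c(X) = 1 + ((X + (-4 + X*X))/(X - 170))/4 = 1 + ((X + (-4 + X**2))/(-170 + X))/4 = 1 + ((-4 + X + X**2)/(-170 + X))/4 = 1 + (-4 + X + X**2)/(4*(-170 + X)))
sqrt(c(12 - 1*(-23)) - 42563) = sqrt((-684 + (12 - 1*(-23))**2 + 5*(12 - 1*(-23)))/(4*(-170 + (12 - 1*(-23)))) - 42563) = sqrt((-684 + (12 + 23)**2 + 5*(12 + 23))/(4*(-170 + (12 + 23))) - 42563) = sqrt((-684 + 35**2 + 5*35)/(4*(-170 + 35)) - 42563) = sqrt((1/4)*(-684 + 1225 + 175)/(-135) - 42563) = sqrt((1/4)*(-1/135)*716 - 42563) = sqrt(-179/135 - 42563) = sqrt(-5746184/135) = 2*I*sqrt(21548190)/45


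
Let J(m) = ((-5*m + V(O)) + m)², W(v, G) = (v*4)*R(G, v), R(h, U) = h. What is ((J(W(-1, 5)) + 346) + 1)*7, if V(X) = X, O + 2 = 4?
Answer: 49497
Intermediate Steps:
O = 2 (O = -2 + 4 = 2)
W(v, G) = 4*G*v (W(v, G) = (v*4)*G = (4*v)*G = 4*G*v)
J(m) = (2 - 4*m)² (J(m) = ((-5*m + 2) + m)² = ((2 - 5*m) + m)² = (2 - 4*m)²)
((J(W(-1, 5)) + 346) + 1)*7 = ((4*(-1 + 2*(4*5*(-1)))² + 346) + 1)*7 = ((4*(-1 + 2*(-20))² + 346) + 1)*7 = ((4*(-1 - 40)² + 346) + 1)*7 = ((4*(-41)² + 346) + 1)*7 = ((4*1681 + 346) + 1)*7 = ((6724 + 346) + 1)*7 = (7070 + 1)*7 = 7071*7 = 49497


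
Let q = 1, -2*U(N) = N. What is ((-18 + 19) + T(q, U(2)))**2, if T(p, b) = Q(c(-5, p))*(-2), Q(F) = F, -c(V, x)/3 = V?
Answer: 841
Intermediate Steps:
c(V, x) = -3*V
U(N) = -N/2
T(p, b) = -30 (T(p, b) = -3*(-5)*(-2) = 15*(-2) = -30)
((-18 + 19) + T(q, U(2)))**2 = ((-18 + 19) - 30)**2 = (1 - 30)**2 = (-29)**2 = 841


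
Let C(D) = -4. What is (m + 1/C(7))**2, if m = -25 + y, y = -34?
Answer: 56169/16 ≈ 3510.6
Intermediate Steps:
m = -59 (m = -25 - 34 = -59)
(m + 1/C(7))**2 = (-59 + 1/(-4))**2 = (-59 - 1/4)**2 = (-237/4)**2 = 56169/16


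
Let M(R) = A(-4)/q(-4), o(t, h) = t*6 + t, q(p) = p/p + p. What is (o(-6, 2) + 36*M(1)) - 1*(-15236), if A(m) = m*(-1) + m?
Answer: 15194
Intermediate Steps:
q(p) = 1 + p
o(t, h) = 7*t (o(t, h) = 6*t + t = 7*t)
A(m) = 0 (A(m) = -m + m = 0)
M(R) = 0 (M(R) = 0/(1 - 4) = 0/(-3) = 0*(-1/3) = 0)
(o(-6, 2) + 36*M(1)) - 1*(-15236) = (7*(-6) + 36*0) - 1*(-15236) = (-42 + 0) + 15236 = -42 + 15236 = 15194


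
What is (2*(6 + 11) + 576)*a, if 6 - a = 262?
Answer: -156160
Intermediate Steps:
a = -256 (a = 6 - 1*262 = 6 - 262 = -256)
(2*(6 + 11) + 576)*a = (2*(6 + 11) + 576)*(-256) = (2*17 + 576)*(-256) = (34 + 576)*(-256) = 610*(-256) = -156160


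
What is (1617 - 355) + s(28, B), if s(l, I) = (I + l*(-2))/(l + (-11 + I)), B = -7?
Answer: 12557/10 ≈ 1255.7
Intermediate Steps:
s(l, I) = (I - 2*l)/(-11 + I + l)
(1617 - 355) + s(28, B) = (1617 - 355) + (-7 - 2*28)/(-11 - 7 + 28) = 1262 + (-7 - 56)/10 = 1262 + (⅒)*(-63) = 1262 - 63/10 = 12557/10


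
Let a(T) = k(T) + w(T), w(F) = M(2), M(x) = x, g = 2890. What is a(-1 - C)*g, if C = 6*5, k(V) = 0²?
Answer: 5780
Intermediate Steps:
k(V) = 0
w(F) = 2
C = 30
a(T) = 2 (a(T) = 0 + 2 = 2)
a(-1 - C)*g = 2*2890 = 5780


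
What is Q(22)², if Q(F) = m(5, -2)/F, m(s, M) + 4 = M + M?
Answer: 16/121 ≈ 0.13223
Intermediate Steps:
m(s, M) = -4 + 2*M (m(s, M) = -4 + (M + M) = -4 + 2*M)
Q(F) = -8/F (Q(F) = (-4 + 2*(-2))/F = (-4 - 4)/F = -8/F)
Q(22)² = (-8/22)² = (-8*1/22)² = (-4/11)² = 16/121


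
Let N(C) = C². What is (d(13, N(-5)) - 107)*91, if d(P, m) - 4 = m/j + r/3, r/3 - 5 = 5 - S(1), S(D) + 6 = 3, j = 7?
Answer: -7865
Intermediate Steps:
S(D) = -3 (S(D) = -6 + 3 = -3)
r = 39 (r = 15 + 3*(5 - 1*(-3)) = 15 + 3*(5 + 3) = 15 + 3*8 = 15 + 24 = 39)
d(P, m) = 17 + m/7 (d(P, m) = 4 + (m/7 + 39/3) = 4 + (m*(⅐) + 39*(⅓)) = 4 + (m/7 + 13) = 4 + (13 + m/7) = 17 + m/7)
(d(13, N(-5)) - 107)*91 = ((17 + (⅐)*(-5)²) - 107)*91 = ((17 + (⅐)*25) - 107)*91 = ((17 + 25/7) - 107)*91 = (144/7 - 107)*91 = -605/7*91 = -7865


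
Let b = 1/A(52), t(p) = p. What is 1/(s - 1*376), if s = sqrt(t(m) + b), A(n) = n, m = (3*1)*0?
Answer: -19552/7351551 - 2*sqrt(13)/7351551 ≈ -0.0026606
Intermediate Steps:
m = 0 (m = 3*0 = 0)
b = 1/52 ≈ 0.019231
s = sqrt(13)/26 (s = sqrt(0 + 1/52) = sqrt(1/52) = sqrt(13)/26 ≈ 0.13867)
1/(s - 1*376) = 1/(sqrt(13)/26 - 1*376) = 1/(sqrt(13)/26 - 376) = 1/(-376 + sqrt(13)/26)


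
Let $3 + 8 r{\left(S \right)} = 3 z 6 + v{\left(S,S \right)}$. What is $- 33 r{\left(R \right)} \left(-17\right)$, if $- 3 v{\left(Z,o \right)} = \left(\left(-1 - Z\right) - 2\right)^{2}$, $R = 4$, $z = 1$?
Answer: $- \frac{187}{2} \approx -93.5$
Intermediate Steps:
$v{\left(Z,o \right)} = - \frac{\left(-3 - Z\right)^{2}}{3}$ ($v{\left(Z,o \right)} = - \frac{\left(\left(-1 - Z\right) - 2\right)^{2}}{3} = - \frac{\left(-3 - Z\right)^{2}}{3}$)
$r{\left(S \right)} = \frac{15}{8} - \frac{\left(3 + S\right)^{2}}{24}$ ($r{\left(S \right)} = - \frac{3}{8} + \frac{3 \cdot 1 \cdot 6 - \frac{\left(3 + S\right)^{2}}{3}}{8} = - \frac{3}{8} + \frac{3 \cdot 6 - \frac{\left(3 + S\right)^{2}}{3}}{8} = - \frac{3}{8} + \frac{18 - \frac{\left(3 + S\right)^{2}}{3}}{8} = - \frac{3}{8} - \left(- \frac{9}{4} + \frac{\left(3 + S\right)^{2}}{24}\right) = \frac{15}{8} - \frac{\left(3 + S\right)^{2}}{24}$)
$- 33 r{\left(R \right)} \left(-17\right) = - 33 \left(\frac{15}{8} - \frac{\left(3 + 4\right)^{2}}{24}\right) \left(-17\right) = - 33 \left(\frac{15}{8} - \frac{7^{2}}{24}\right) \left(-17\right) = - 33 \left(\frac{15}{8} - \frac{49}{24}\right) \left(-17\right) = \left(-33\right) \left(- \frac{1}{6}\right) \left(-17\right) = \frac{11}{2} \left(-17\right) = - \frac{187}{2}$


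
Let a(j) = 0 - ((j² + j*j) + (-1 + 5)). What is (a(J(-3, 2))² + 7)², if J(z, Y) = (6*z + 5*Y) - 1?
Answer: 759718969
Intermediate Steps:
J(z, Y) = -1 + 5*Y + 6*z (J(z, Y) = (5*Y + 6*z) - 1 = -1 + 5*Y + 6*z)
a(j) = -4 - 2*j² (a(j) = 0 - ((j² + j²) + 4) = 0 - (2*j² + 4) = 0 - (4 + 2*j²) = 0 + (-4 - 2*j²) = -4 - 2*j²)
(a(J(-3, 2))² + 7)² = ((-4 - 2*(-1 + 5*2 + 6*(-3))²)² + 7)² = ((-4 - 2*(-1 + 10 - 18)²)² + 7)² = ((-4 - 2*(-9)²)² + 7)² = ((-4 - 2*81)² + 7)² = ((-4 - 162)² + 7)² = ((-166)² + 7)² = (27556 + 7)² = 27563² = 759718969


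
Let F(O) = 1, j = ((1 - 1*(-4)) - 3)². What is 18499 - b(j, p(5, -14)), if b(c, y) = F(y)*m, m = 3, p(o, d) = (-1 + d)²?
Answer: 18496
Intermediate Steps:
j = 4 (j = ((1 + 4) - 3)² = (5 - 3)² = 2² = 4)
b(c, y) = 3 (b(c, y) = 1*3 = 3)
18499 - b(j, p(5, -14)) = 18499 - 1*3 = 18499 - 3 = 18496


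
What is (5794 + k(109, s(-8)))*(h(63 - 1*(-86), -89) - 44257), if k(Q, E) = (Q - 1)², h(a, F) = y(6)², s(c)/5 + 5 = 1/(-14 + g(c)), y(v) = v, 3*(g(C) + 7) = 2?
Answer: -772010218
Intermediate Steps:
g(C) = -19/3 (g(C) = -7 + (⅓)*2 = -7 + ⅔ = -19/3)
s(c) = -1540/61 (s(c) = -25 + 5/(-14 - 19/3) = -25 + 5/(-61/3) = -25 + 5*(-3/61) = -25 - 15/61 = -1540/61)
h(a, F) = 36 (h(a, F) = 6² = 36)
k(Q, E) = (-1 + Q)²
(5794 + k(109, s(-8)))*(h(63 - 1*(-86), -89) - 44257) = (5794 + (-1 + 109)²)*(36 - 44257) = (5794 + 108²)*(-44221) = (5794 + 11664)*(-44221) = 17458*(-44221) = -772010218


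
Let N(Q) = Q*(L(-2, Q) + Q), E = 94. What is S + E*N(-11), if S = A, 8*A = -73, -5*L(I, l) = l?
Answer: 363603/40 ≈ 9090.1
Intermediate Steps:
L(I, l) = -l/5
A = -73/8 (A = (1/8)*(-73) = -73/8 ≈ -9.1250)
S = -73/8 ≈ -9.1250
N(Q) = 4*Q**2/5 (N(Q) = Q*(-Q/5 + Q) = Q*(4*Q/5) = 4*Q**2/5)
S + E*N(-11) = -73/8 + 94*((4/5)*(-11)**2) = -73/8 + 94*((4/5)*121) = -73/8 + 94*(484/5) = -73/8 + 45496/5 = 363603/40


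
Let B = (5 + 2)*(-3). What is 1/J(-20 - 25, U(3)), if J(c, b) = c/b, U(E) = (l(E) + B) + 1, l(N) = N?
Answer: 17/45 ≈ 0.37778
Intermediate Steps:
B = -21 (B = 7*(-3) = -21)
U(E) = -20 + E (U(E) = (E - 21) + 1 = (-21 + E) + 1 = -20 + E)
J(c, b) = c/b
1/J(-20 - 25, U(3)) = 1/((-20 - 25)/(-20 + 3)) = 1/(-45/(-17)) = 1/(-45*(-1/17)) = 1/(45/17) = 17/45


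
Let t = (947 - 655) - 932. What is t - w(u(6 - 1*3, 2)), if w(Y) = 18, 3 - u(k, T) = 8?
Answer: -658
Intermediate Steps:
u(k, T) = -5 (u(k, T) = 3 - 1*8 = 3 - 8 = -5)
t = -640 (t = 292 - 932 = -640)
t - w(u(6 - 1*3, 2)) = -640 - 1*18 = -640 - 18 = -658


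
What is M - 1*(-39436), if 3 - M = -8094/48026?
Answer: 947052754/24013 ≈ 39439.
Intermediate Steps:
M = 76086/24013 (M = 3 - (-8094)/48026 = 3 - 1*(-4047/24013) = 3 + 4047/24013 = 76086/24013 ≈ 3.1685)
M - 1*(-39436) = 76086/24013 - 1*(-39436) = 76086/24013 + 39436 = 947052754/24013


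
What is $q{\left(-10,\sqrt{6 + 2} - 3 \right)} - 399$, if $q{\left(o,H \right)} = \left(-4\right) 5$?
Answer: $-419$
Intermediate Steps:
$q{\left(o,H \right)} = -20$
$q{\left(-10,\sqrt{6 + 2} - 3 \right)} - 399 = -20 - 399 = -419$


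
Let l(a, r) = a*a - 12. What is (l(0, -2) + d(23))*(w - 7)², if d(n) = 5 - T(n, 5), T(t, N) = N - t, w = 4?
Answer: 99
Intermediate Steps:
l(a, r) = -12 + a² (l(a, r) = a² - 12 = -12 + a²)
d(n) = n (d(n) = 5 - (5 - n) = 5 + (-5 + n) = n)
(l(0, -2) + d(23))*(w - 7)² = ((-12 + 0²) + 23)*(4 - 7)² = ((-12 + 0) + 23)*(-3)² = (-12 + 23)*9 = 11*9 = 99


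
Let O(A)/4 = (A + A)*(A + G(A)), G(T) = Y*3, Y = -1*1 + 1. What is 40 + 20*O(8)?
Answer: 10280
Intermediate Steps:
Y = 0 (Y = -1 + 1 = 0)
G(T) = 0 (G(T) = 0*3 = 0)
O(A) = 8*A**2 (O(A) = 4*((A + A)*(A + 0)) = 4*((2*A)*A) = 4*(2*A**2) = 8*A**2)
40 + 20*O(8) = 40 + 20*(8*8**2) = 40 + 20*(8*64) = 40 + 20*512 = 40 + 10240 = 10280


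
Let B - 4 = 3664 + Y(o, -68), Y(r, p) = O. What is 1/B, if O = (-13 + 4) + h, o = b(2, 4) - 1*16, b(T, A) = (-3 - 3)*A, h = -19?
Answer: 1/3640 ≈ 0.00027473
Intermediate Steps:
b(T, A) = -6*A
o = -40 (o = -6*4 - 1*16 = -24 - 16 = -40)
O = -28 (O = (-13 + 4) - 19 = -9 - 19 = -28)
Y(r, p) = -28
B = 3640 (B = 4 + (3664 - 28) = 4 + 3636 = 3640)
1/B = 1/3640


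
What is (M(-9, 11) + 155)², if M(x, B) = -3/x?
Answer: 217156/9 ≈ 24128.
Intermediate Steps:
(M(-9, 11) + 155)² = (-3/(-9) + 155)² = (-3*(-⅑) + 155)² = (⅓ + 155)² = (466/3)² = 217156/9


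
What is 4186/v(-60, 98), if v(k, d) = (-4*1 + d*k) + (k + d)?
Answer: -2093/2923 ≈ -0.71605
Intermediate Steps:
v(k, d) = -4 + d + k + d*k (v(k, d) = (-4 + d*k) + (d + k) = -4 + d + k + d*k)
4186/v(-60, 98) = 4186/(-4 + 98 - 60 + 98*(-60)) = 4186/(-4 + 98 - 60 - 5880) = 4186/(-5846) = 4186*(-1/5846) = -2093/2923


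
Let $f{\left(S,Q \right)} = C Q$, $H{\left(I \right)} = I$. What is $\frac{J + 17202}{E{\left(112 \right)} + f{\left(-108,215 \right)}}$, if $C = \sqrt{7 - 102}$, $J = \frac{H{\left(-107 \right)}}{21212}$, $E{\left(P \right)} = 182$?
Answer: $\frac{33204873247}{46926236394} - \frac{78451074155 i \sqrt{95}}{93852472788} \approx 0.7076 - 8.1473 i$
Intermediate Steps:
$J = - \frac{107}{21212} \approx -0.0050443$
$C = i \sqrt{95}$ ($C = \sqrt{-95} = i \sqrt{95} \approx 9.7468 i$)
$f{\left(S,Q \right)} = i Q \sqrt{95}$ ($f{\left(S,Q \right)} = i \sqrt{95} Q = i Q \sqrt{95}$)
$\frac{J + 17202}{E{\left(112 \right)} + f{\left(-108,215 \right)}} = \frac{- \frac{107}{21212} + 17202}{182 + i 215 \sqrt{95}} = \frac{364888717}{21212 \left(182 + 215 i \sqrt{95}\right)}$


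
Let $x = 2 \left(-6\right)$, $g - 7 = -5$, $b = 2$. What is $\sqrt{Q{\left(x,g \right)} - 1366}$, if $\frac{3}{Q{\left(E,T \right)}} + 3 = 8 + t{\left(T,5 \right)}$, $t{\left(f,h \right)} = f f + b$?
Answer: $\frac{i \sqrt{165253}}{11} \approx 36.956 i$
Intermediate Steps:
$g = 2$ ($g = 7 - 5 = 2$)
$x = -12$
$t{\left(f,h \right)} = 2 + f^{2}$ ($t{\left(f,h \right)} = f f + 2 = f^{2} + 2 = 2 + f^{2}$)
$Q{\left(E,T \right)} = \frac{3}{7 + T^{2}}$ ($Q{\left(E,T \right)} = \frac{3}{-3 + \left(8 + \left(2 + T^{2}\right)\right)} = \frac{3}{-3 + \left(10 + T^{2}\right)} = \frac{3}{7 + T^{2}}$)
$\sqrt{Q{\left(x,g \right)} - 1366} = \sqrt{\frac{3}{7 + 2^{2}} - 1366} = \sqrt{\frac{3}{7 + 4} - 1366} = \sqrt{\frac{3}{11} - 1366} = \sqrt{- \frac{15023}{11}} = \frac{i \sqrt{165253}}{11}$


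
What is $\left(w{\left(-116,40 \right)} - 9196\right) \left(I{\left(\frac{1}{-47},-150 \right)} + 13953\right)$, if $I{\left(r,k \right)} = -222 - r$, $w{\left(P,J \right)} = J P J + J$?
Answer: $- \frac{125687342648}{47} \approx -2.6742 \cdot 10^{9}$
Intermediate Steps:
$w{\left(P,J \right)} = J + P J^{2}$ ($w{\left(P,J \right)} = P J^{2} + J = J + P J^{2}$)
$\left(w{\left(-116,40 \right)} - 9196\right) \left(I{\left(\frac{1}{-47},-150 \right)} + 13953\right) = \left(40 \left(1 + 40 \left(-116\right)\right) - 9196\right) \left(\left(-222 - \frac{1}{-47}\right) + 13953\right) = \left(40 \left(1 - 4640\right) - 9196\right) \left(\left(-222 - - \frac{1}{47}\right) + 13953\right) = \left(40 \left(-4639\right) - 9196\right) \left(\left(-222 + \frac{1}{47}\right) + 13953\right) = \left(-185560 - 9196\right) \left(- \frac{10433}{47} + 13953\right) = \left(-194756\right) \frac{645358}{47} = - \frac{125687342648}{47}$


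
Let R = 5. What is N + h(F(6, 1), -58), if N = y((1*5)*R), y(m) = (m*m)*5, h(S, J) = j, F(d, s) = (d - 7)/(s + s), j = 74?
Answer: 3199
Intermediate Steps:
F(d, s) = (-7 + d)/(2*s) (F(d, s) = (-7 + d)/((2*s)) = (-7 + d)*(1/(2*s)) = (-7 + d)/(2*s))
h(S, J) = 74
y(m) = 5*m² (y(m) = m²*5 = 5*m²)
N = 3125 (N = 5*((1*5)*5)² = 5*(5*5)² = 5*25² = 5*625 = 3125)
N + h(F(6, 1), -58) = 3125 + 74 = 3199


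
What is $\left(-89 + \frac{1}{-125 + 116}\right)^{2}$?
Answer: $\frac{643204}{81} \approx 7940.8$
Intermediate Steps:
$\left(-89 + \frac{1}{-125 + 116}\right)^{2} = \left(-89 + \frac{1}{-9}\right)^{2} = \left(-89 - \frac{1}{9}\right)^{2} = \left(- \frac{802}{9}\right)^{2} = \frac{643204}{81}$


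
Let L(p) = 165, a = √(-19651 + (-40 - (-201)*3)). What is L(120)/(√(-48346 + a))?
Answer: 165*√2/(2*√(-24173 + 2*I*√1193)) ≈ 0.0010722 - 0.75042*I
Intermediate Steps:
a = 4*I*√1193 (a = √(-19651 + (-40 - 67*(-9))) = √(-19651 + (-40 + 603)) = √(-19651 + 563) = √(-19088) = 4*I*√1193 ≈ 138.16*I)
L(120)/(√(-48346 + a)) = 165/(√(-48346 + 4*I*√1193)) = 165/√(-48346 + 4*I*√1193)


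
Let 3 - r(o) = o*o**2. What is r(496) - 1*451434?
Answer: -122475367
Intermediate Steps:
r(o) = 3 - o**3 (r(o) = 3 - o*o**2 = 3 - o**3)
r(496) - 1*451434 = (3 - 1*496**3) - 1*451434 = (3 - 1*122023936) - 451434 = (3 - 122023936) - 451434 = -122023933 - 451434 = -122475367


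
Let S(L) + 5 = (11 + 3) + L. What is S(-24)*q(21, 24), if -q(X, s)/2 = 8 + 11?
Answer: 570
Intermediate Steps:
q(X, s) = -38 (q(X, s) = -2*(8 + 11) = -2*19 = -38)
S(L) = 9 + L (S(L) = -5 + ((11 + 3) + L) = -5 + (14 + L) = 9 + L)
S(-24)*q(21, 24) = (9 - 24)*(-38) = -15*(-38) = 570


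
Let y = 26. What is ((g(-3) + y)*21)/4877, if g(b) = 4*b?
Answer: 294/4877 ≈ 0.060283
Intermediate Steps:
((g(-3) + y)*21)/4877 = ((4*(-3) + 26)*21)/4877 = ((-12 + 26)*21)*(1/4877) = (14*21)*(1/4877) = 294*(1/4877) = 294/4877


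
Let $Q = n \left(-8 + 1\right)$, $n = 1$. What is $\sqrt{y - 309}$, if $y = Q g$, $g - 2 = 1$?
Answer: $i \sqrt{330} \approx 18.166 i$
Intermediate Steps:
$Q = -7$ ($Q = 1 \left(-8 + 1\right) = 1 \left(-7\right) = -7$)
$g = 3$ ($g = 2 + 1 = 3$)
$y = -21$ ($y = \left(-7\right) 3 = -21$)
$\sqrt{y - 309} = \sqrt{-21 - 309} = \sqrt{-330} = i \sqrt{330}$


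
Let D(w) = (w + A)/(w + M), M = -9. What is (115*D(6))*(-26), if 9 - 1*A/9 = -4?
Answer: 122590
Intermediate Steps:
A = 117 (A = 81 - 9*(-4) = 81 + 36 = 117)
D(w) = (117 + w)/(-9 + w) (D(w) = (w + 117)/(w - 9) = (117 + w)/(-9 + w))
(115*D(6))*(-26) = (115*((117 + 6)/(-9 + 6)))*(-26) = (115*(123/(-3)))*(-26) = (115*(-⅓*123))*(-26) = (115*(-41))*(-26) = -4715*(-26) = 122590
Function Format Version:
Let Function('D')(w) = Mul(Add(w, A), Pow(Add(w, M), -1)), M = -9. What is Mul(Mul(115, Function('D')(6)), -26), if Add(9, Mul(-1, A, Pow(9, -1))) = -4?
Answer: 122590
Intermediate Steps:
A = 117 (A = Add(81, Mul(-9, -4)) = Add(81, 36) = 117)
Function('D')(w) = Mul(Pow(Add(-9, w), -1), Add(117, w)) (Function('D')(w) = Mul(Add(w, 117), Pow(Add(w, -9), -1)) = Mul(Add(117, w), Pow(Add(-9, w), -1)) = Mul(Pow(Add(-9, w), -1), Add(117, w)))
Mul(Mul(115, Function('D')(6)), -26) = Mul(Mul(115, Mul(Pow(Add(-9, 6), -1), Add(117, 6))), -26) = Mul(Mul(115, Mul(Pow(-3, -1), 123)), -26) = Mul(Mul(115, Mul(Rational(-1, 3), 123)), -26) = Mul(Mul(115, -41), -26) = Mul(-4715, -26) = 122590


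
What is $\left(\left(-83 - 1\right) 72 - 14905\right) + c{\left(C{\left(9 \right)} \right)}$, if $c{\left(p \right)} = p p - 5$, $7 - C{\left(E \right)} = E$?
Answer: $-20954$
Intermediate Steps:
$C{\left(E \right)} = 7 - E$
$c{\left(p \right)} = -5 + p^{2}$ ($c{\left(p \right)} = p^{2} - 5 = -5 + p^{2}$)
$\left(\left(-83 - 1\right) 72 - 14905\right) + c{\left(C{\left(9 \right)} \right)} = \left(\left(-83 - 1\right) 72 - 14905\right) - \left(5 - \left(7 - 9\right)^{2}\right) = \left(\left(-84\right) 72 - 14905\right) - \left(5 - \left(7 - 9\right)^{2}\right) = \left(-6048 - 14905\right) - \left(5 - \left(-2\right)^{2}\right) = -20953 + \left(-5 + 4\right) = -20953 - 1 = -20954$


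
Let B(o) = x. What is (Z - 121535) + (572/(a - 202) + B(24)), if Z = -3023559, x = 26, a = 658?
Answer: -358537609/114 ≈ -3.1451e+6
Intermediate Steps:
B(o) = 26
(Z - 121535) + (572/(a - 202) + B(24)) = (-3023559 - 121535) + (572/(658 - 202) + 26) = -3145094 + (572/456 + 26) = -3145094 + ((1/456)*572 + 26) = -3145094 + (143/114 + 26) = -3145094 + 3107/114 = -358537609/114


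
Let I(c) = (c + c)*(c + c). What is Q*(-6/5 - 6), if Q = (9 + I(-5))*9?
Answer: -35316/5 ≈ -7063.2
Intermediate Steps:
I(c) = 4*c² (I(c) = (2*c)*(2*c) = 4*c²)
Q = 981 (Q = (9 + 4*(-5)²)*9 = (9 + 4*25)*9 = (9 + 100)*9 = 109*9 = 981)
Q*(-6/5 - 6) = 981*(-6/5 - 6) = 981*(-36/5) = -35316/5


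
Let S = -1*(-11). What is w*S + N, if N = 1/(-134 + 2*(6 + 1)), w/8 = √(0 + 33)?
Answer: -1/120 + 88*√33 ≈ 505.51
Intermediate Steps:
w = 8*√33 (w = 8*√(0 + 33) = 8*√33 ≈ 45.956)
N = -1/120 (N = 1/(-134 + 2*7) = 1/(-134 + 14) = 1/(-120) = -1/120 ≈ -0.0083333)
S = 11
w*S + N = (8*√33)*11 - 1/120 = 88*√33 - 1/120 = -1/120 + 88*√33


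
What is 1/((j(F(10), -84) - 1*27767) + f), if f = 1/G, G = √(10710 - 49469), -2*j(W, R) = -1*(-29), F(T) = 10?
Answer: -4307132634/119658605271475 + 28*I*√791/119658605271475 ≈ -3.5995e-5 + 6.5812e-12*I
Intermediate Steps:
j(W, R) = -29/2 (j(W, R) = -(-1)*(-29)/2 = -½*29 = -29/2)
G = 7*I*√791 (G = √(-38759) = 7*I*√791 ≈ 196.87*I)
f = -I*√791/5537 (f = 1/(7*I*√791) = -I*√791/5537 ≈ -0.0050794*I)
1/((j(F(10), -84) - 1*27767) + f) = 1/((-29/2 - 1*27767) - I*√791/5537) = 1/((-29/2 - 27767) - I*√791/5537) = 1/(-55563/2 - I*√791/5537)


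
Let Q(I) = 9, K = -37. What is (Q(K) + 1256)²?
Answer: 1600225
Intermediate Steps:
(Q(K) + 1256)² = (9 + 1256)² = 1265² = 1600225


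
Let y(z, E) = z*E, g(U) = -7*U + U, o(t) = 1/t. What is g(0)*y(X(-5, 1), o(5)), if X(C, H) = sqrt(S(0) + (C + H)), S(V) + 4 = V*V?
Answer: 0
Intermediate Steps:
S(V) = -4 + V**2 (S(V) = -4 + V*V = -4 + V**2)
g(U) = -6*U
X(C, H) = sqrt(-4 + C + H) (X(C, H) = sqrt((-4 + 0**2) + (C + H)) = sqrt((-4 + 0) + (C + H)) = sqrt(-4 + (C + H)) = sqrt(-4 + C + H))
y(z, E) = E*z
g(0)*y(X(-5, 1), o(5)) = (-6*0)*(sqrt(-4 - 5 + 1)/5) = 0*(sqrt(-8)/5) = 0*((2*I*sqrt(2))/5) = 0*(2*I*sqrt(2)/5) = 0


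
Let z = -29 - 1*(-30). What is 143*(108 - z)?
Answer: 15301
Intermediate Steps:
z = 1 (z = -29 + 30 = 1)
143*(108 - z) = 143*(108 - 1*1) = 143*(108 - 1) = 143*107 = 15301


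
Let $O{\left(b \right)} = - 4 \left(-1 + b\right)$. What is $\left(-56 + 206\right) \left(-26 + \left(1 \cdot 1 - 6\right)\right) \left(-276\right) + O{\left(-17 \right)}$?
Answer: $1283472$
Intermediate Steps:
$O{\left(b \right)} = 4 - 4 b$
$\left(-56 + 206\right) \left(-26 + \left(1 \cdot 1 - 6\right)\right) \left(-276\right) + O{\left(-17 \right)} = \left(-56 + 206\right) \left(-26 + \left(1 \cdot 1 - 6\right)\right) \left(-276\right) + \left(4 - -68\right) = 150 \left(-26 + \left(1 - 6\right)\right) \left(-276\right) + \left(4 + 68\right) = 150 \left(-26 - 5\right) \left(-276\right) + 72 = 150 \left(-31\right) \left(-276\right) + 72 = \left(-4650\right) \left(-276\right) + 72 = 1283400 + 72 = 1283472$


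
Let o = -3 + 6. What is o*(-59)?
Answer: -177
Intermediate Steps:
o = 3
o*(-59) = 3*(-59) = -177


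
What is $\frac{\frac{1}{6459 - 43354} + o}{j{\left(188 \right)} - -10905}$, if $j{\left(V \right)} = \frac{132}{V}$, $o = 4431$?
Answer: $\frac{20435218}{50295735} \approx 0.4063$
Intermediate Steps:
$\frac{\frac{1}{6459 - 43354} + o}{j{\left(188 \right)} - -10905} = \frac{\frac{1}{6459 - 43354} + 4431}{\frac{132}{188} - -10905} = \frac{\frac{1}{-36895} + 4431}{132 \cdot \frac{1}{188} + 10905} = \frac{- \frac{1}{36895} + 4431}{\frac{33}{47} + 10905} = \frac{163481744}{36895 \cdot \frac{512568}{47}} = \frac{163481744}{36895} \cdot \frac{47}{512568} = \frac{20435218}{50295735}$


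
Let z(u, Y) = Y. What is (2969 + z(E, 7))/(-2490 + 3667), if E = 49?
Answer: 2976/1177 ≈ 2.5285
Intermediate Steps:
(2969 + z(E, 7))/(-2490 + 3667) = (2969 + 7)/(-2490 + 3667) = 2976/1177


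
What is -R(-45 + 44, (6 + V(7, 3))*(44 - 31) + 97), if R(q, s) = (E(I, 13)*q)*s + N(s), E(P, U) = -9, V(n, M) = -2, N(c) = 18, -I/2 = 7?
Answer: -1359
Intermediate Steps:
I = -14 (I = -2*7 = -14)
R(q, s) = 18 - 9*q*s (R(q, s) = (-9*q)*s + 18 = -9*q*s + 18 = 18 - 9*q*s)
-R(-45 + 44, (6 + V(7, 3))*(44 - 31) + 97) = -(18 - 9*(-45 + 44)*((6 - 2)*(44 - 31) + 97)) = -(18 - 9*(-1)*(4*13 + 97)) = -(18 - 9*(-1)*(52 + 97)) = -(18 - 9*(-1)*149) = -(18 + 1341) = -1*1359 = -1359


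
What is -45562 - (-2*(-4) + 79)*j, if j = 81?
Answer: -52609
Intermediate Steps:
-45562 - (-2*(-4) + 79)*j = -45562 - (-2*(-4) + 79)*81 = -45562 - (8 + 79)*81 = -45562 - 87*81 = -45562 - 1*7047 = -45562 - 7047 = -52609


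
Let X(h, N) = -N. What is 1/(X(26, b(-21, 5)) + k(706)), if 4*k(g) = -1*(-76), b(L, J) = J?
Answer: 1/14 ≈ 0.071429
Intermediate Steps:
k(g) = 19 (k(g) = (-1*(-76))/4 = (¼)*76 = 19)
1/(X(26, b(-21, 5)) + k(706)) = 1/(-1*5 + 19) = 1/(-5 + 19) = 1/14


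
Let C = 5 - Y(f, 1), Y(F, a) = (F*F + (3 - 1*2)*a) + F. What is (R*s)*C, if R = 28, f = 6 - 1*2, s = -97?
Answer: 43456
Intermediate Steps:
f = 4 (f = 6 - 2 = 4)
Y(F, a) = F + a + F² (Y(F, a) = (F² + (3 - 2)*a) + F = (F² + 1*a) + F = (F² + a) + F = (a + F²) + F = F + a + F²)
C = -16 (C = 5 - (4 + 1 + 4²) = 5 - (4 + 1 + 16) = 5 - 1*21 = 5 - 21 = -16)
(R*s)*C = (28*(-97))*(-16) = -2716*(-16) = 43456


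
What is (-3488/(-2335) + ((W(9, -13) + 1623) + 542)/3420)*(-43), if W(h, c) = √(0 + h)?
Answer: -36531166/399285 ≈ -91.491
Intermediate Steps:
W(h, c) = √h
(-3488/(-2335) + ((W(9, -13) + 1623) + 542)/3420)*(-43) = (-3488/(-2335) + ((√9 + 1623) + 542)/3420)*(-43) = (-3488*(-1/2335) + ((3 + 1623) + 542)*(1/3420))*(-43) = (3488/2335 + (1626 + 542)*(1/3420))*(-43) = (3488/2335 + 2168*(1/3420))*(-43) = (3488/2335 + 542/855)*(-43) = (849562/399285)*(-43) = -36531166/399285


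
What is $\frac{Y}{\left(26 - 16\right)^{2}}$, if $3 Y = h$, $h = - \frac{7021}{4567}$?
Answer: $- \frac{7021}{1370100} \approx -0.0051244$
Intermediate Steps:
$h = - \frac{7021}{4567}$ ($h = \left(-7021\right) \frac{1}{4567} = - \frac{7021}{4567} \approx -1.5373$)
$Y = - \frac{7021}{13701}$ ($Y = \frac{1}{3} \left(- \frac{7021}{4567}\right) = - \frac{7021}{13701} \approx -0.51244$)
$\frac{Y}{\left(26 - 16\right)^{2}} = - \frac{7021}{13701 \left(26 - 16\right)^{2}} = - \frac{7021}{13701 \cdot 10^{2}} = - \frac{7021}{13701 \cdot 100} = \left(- \frac{7021}{13701}\right) \frac{1}{100} = - \frac{7021}{1370100}$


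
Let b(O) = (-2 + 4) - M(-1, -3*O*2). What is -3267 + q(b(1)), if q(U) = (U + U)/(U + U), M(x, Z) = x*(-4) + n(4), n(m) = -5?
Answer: -3266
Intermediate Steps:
M(x, Z) = -5 - 4*x (M(x, Z) = x*(-4) - 5 = -4*x - 5 = -5 - 4*x)
b(O) = 3 (b(O) = (-2 + 4) - (-5 - 4*(-1)) = 2 - (-5 + 4) = 2 - 1*(-1) = 2 + 1 = 3)
q(U) = 1 (q(U) = (2*U)/((2*U)) = (2*U)*(1/(2*U)) = 1)
-3267 + q(b(1)) = -3267 + 1 = -3266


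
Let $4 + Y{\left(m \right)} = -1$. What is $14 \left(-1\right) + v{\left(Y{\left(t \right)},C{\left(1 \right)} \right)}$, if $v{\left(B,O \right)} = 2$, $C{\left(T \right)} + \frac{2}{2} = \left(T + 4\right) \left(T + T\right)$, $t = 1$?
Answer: $-12$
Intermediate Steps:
$Y{\left(m \right)} = -5$ ($Y{\left(m \right)} = -4 - 1 = -5$)
$C{\left(T \right)} = -1 + 2 T \left(4 + T\right)$ ($C{\left(T \right)} = -1 + \left(T + 4\right) \left(T + T\right) = -1 + \left(4 + T\right) 2 T = -1 + 2 T \left(4 + T\right)$)
$14 \left(-1\right) + v{\left(Y{\left(t \right)},C{\left(1 \right)} \right)} = 14 \left(-1\right) + 2 = -14 + 2 = -12$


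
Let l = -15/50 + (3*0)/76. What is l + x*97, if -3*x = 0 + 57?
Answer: -18433/10 ≈ -1843.3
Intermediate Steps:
l = -3/10 (l = -15*1/50 + 0*(1/76) = -3/10 + 0 = -3/10 ≈ -0.30000)
x = -19 (x = -(0 + 57)/3 = -1/3*57 = -19)
l + x*97 = -3/10 - 19*97 = -3/10 - 1843 = -18433/10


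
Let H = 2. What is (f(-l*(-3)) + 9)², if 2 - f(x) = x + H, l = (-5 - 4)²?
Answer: 54756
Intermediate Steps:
l = 81 (l = (-9)² = 81)
f(x) = -x (f(x) = 2 - (x + 2) = 2 - (2 + x) = 2 + (-2 - x) = -x)
(f(-l*(-3)) + 9)² = (-(-1*81)*(-3) + 9)² = (-(-81)*(-3) + 9)² = (-1*243 + 9)² = (-243 + 9)² = (-234)² = 54756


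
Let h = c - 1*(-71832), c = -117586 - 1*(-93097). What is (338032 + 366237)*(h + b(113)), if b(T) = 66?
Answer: 33388689021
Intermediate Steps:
c = -24489 (c = -117586 + 93097 = -24489)
h = 47343 (h = -24489 - 1*(-71832) = -24489 + 71832 = 47343)
(338032 + 366237)*(h + b(113)) = (338032 + 366237)*(47343 + 66) = 704269*47409 = 33388689021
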